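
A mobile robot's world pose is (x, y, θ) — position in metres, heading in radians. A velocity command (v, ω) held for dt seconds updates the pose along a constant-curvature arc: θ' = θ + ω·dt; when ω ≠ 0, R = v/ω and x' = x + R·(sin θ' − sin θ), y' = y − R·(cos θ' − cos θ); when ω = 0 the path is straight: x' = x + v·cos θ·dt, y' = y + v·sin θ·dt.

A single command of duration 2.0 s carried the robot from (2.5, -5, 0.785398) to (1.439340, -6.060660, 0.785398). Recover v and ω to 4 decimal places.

v = -0.7500, ω = 0.0000

Δθ = 0.785398 − 0.785398 = 0.000000
ω = Δθ/dt = 0.000000/2.0 = 0.0000
ω = 0 → v = (Δx·cos θ + Δy·sin θ)/dt = -0.7500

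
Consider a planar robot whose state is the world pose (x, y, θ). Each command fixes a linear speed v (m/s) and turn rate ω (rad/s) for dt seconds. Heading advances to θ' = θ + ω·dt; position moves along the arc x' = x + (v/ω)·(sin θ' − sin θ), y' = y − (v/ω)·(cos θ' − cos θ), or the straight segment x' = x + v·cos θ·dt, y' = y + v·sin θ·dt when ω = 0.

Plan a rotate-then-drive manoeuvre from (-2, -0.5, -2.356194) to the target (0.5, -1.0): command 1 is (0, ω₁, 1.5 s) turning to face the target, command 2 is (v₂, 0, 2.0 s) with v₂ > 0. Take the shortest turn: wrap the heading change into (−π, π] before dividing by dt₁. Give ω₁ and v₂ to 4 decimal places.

ω₁ = 1.4392, v₂ = 1.2748

heading to target = atan2(-1−-0.5, 0.5−-2) = -0.1974
Δθ = wrap(-0.1974 − -2.3562) = 2.1588; ω₁ = Δθ/dt₁ = 1.4392
distance = √((0.5−-2)² + (-1−-0.5)²) = 2.5495; v₂ = distance/dt₂ = 1.2748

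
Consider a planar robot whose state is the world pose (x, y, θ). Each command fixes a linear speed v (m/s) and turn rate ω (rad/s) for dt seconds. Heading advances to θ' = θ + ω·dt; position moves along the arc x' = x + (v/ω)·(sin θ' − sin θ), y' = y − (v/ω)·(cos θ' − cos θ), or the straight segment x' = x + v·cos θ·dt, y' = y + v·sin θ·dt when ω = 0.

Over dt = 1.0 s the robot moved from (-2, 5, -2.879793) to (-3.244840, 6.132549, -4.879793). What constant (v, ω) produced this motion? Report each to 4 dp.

v = 2.0000, ω = -2.0000

Δθ = -4.879793 − -2.879793 = -2.000000
ω = Δθ/dt = -2.000000/1.0 = -2.0000
R = Δx/(sin θ' − sin θ) = -1.0000
v = R·ω = -1.0000·-2.0000 = 2.0000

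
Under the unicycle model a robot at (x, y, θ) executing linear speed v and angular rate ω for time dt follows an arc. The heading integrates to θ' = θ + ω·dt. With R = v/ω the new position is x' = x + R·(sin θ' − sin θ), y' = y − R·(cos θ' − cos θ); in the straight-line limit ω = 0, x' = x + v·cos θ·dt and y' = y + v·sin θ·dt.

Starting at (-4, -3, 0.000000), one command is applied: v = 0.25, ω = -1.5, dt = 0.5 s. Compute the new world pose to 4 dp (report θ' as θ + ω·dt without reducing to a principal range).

θ' = 0.0000 + -1.5·0.5 = -0.7500
R = v/ω = 0.25/-1.5 = -0.1667
x' = -4 + -0.1667·(sin -0.7500 − sin 0.0000) = -3.8864
y' = -3 − -0.1667·(cos -0.7500 − cos 0.0000) = -3.0447

(-3.8864, -3.0447, -0.7500)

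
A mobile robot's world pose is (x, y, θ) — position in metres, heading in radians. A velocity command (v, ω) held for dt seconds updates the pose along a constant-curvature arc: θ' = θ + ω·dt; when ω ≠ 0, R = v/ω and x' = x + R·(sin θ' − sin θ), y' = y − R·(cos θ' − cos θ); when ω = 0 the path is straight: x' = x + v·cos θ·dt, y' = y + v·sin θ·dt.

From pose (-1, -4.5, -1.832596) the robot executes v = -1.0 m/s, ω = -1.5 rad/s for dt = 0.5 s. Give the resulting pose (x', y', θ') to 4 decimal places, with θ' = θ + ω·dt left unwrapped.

θ' = -1.8326 + -1.5·0.5 = -2.5826
R = v/ω = -1.0/-1.5 = 0.6667
x' = -1 + 0.6667·(sin -2.5826 − sin -1.8326) = -0.7096
y' = -4.5 − 0.6667·(cos -2.5826 − cos -1.8326) = -4.1074

(-0.7096, -4.1074, -2.5826)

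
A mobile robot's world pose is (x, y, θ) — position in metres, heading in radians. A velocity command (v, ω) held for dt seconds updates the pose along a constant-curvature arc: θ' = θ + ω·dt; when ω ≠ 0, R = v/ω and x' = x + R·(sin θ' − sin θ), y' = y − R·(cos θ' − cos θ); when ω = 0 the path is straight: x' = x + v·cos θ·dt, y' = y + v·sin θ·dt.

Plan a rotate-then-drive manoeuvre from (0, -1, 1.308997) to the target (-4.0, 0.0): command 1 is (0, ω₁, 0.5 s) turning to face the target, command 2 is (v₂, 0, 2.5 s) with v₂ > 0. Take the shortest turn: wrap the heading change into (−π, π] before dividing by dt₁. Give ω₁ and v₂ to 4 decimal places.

heading to target = atan2(0−-1, -4−0) = 2.8966
Δθ = wrap(2.8966 − 1.3090) = 1.5876; ω₁ = Δθ/dt₁ = 3.1752
distance = √((-4−0)² + (0−-1)²) = 4.1231; v₂ = distance/dt₂ = 1.6492

ω₁ = 3.1752, v₂ = 1.6492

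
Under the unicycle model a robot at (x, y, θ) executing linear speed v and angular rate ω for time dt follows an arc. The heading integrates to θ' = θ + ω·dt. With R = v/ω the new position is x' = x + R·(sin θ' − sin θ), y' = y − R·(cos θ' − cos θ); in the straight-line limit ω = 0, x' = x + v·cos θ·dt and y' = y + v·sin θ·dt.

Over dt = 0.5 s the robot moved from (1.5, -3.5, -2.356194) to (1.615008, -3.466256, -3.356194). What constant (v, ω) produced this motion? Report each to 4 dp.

v = -0.2500, ω = -2.0000

Δθ = -3.356194 − -2.356194 = -1.000000
ω = Δθ/dt = -1.000000/0.5 = -2.0000
R = Δx/(sin θ' − sin θ) = 0.1250
v = R·ω = 0.1250·-2.0000 = -0.2500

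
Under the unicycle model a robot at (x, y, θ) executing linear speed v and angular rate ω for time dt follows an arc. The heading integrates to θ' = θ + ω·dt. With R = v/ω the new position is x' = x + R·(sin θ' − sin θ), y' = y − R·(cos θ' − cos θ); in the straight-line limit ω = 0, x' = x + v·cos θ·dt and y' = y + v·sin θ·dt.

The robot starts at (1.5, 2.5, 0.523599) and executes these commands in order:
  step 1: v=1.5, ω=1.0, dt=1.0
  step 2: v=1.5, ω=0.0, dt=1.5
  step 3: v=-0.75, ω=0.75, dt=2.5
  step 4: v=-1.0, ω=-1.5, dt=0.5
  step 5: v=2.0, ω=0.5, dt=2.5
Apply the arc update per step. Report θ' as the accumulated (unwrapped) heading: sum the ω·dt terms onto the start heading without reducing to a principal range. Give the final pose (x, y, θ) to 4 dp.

step 1: θ'=1.5236 (R=1.5000) → pose (2.2483, 3.7283, 1.5236)
step 2: θ'=1.5236 (straight) → pose (2.3545, 5.9758, 1.5236)
step 3: θ'=3.3986 (R=-1.0000) → pose (3.6076, 4.9614, 3.3986)
step 4: θ'=2.6486 (R=0.6667) → pose (4.0925, 4.9039, 2.6486)
step 5: θ'=3.8986 (R=4.0000) → pose (-0.5475, 4.2878, 3.8986)

(-0.5475, 4.2878, 3.8986)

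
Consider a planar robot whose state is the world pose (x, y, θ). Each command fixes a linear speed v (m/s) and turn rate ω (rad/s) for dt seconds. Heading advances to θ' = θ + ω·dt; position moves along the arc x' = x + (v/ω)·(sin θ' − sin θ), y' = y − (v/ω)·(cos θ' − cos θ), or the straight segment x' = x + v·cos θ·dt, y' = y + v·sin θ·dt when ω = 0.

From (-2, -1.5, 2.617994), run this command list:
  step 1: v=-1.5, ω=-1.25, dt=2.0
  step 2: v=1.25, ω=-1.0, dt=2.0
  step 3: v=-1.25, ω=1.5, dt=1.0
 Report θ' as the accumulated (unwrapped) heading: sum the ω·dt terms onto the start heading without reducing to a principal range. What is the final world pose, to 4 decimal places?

(-1.6043, -4.3265, -0.3820)

step 1: θ'=0.1180 (R=1.2000) → pose (-2.4587, -3.7309, 0.1180)
step 2: θ'=-1.8820 (R=-1.2500) → pose (-1.1216, -5.3550, -1.8820)
step 3: θ'=-0.3820 (R=-0.8333) → pose (-1.6043, -4.3265, -0.3820)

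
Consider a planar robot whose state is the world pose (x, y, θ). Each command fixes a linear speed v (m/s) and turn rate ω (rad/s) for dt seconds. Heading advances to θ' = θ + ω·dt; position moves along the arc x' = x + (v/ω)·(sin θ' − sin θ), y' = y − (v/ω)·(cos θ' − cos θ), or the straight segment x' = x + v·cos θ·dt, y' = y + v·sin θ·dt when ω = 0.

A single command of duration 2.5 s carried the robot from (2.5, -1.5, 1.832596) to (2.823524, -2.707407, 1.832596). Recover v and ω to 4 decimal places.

Δθ = 1.832596 − 1.832596 = 0.000000
ω = Δθ/dt = 0.000000/2.5 = 0.0000
ω = 0 → v = (Δx·cos θ + Δy·sin θ)/dt = -0.5000

v = -0.5000, ω = 0.0000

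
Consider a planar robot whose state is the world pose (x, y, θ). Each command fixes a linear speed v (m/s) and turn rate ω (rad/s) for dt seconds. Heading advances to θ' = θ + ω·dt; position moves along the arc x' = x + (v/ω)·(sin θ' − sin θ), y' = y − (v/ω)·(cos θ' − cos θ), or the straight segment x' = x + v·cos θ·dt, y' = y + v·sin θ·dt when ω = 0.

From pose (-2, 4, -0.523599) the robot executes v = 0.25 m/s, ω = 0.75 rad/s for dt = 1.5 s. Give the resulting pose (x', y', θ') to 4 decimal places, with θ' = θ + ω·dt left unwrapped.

(-1.6447, 4.0138, 0.6014)

θ' = -0.5236 + 0.75·1.5 = 0.6014
R = v/ω = 0.25/0.75 = 0.3333
x' = -2 + 0.3333·(sin 0.6014 − sin -0.5236) = -1.6447
y' = 4 − 0.3333·(cos 0.6014 − cos -0.5236) = 4.0138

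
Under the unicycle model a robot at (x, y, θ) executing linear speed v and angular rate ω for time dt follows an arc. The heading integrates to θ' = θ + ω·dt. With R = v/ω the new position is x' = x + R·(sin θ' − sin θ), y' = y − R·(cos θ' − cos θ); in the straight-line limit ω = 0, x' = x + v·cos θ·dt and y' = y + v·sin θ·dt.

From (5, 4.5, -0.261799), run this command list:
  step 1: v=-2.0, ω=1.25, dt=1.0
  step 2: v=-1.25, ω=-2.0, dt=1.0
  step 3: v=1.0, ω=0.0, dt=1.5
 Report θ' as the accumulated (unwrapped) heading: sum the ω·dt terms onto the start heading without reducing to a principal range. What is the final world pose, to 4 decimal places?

step 1: θ'=0.9882 (R=-1.6000) → pose (3.2498, 3.8348, 0.9882)
step 2: θ'=-1.0118 (R=0.6250) → pose (2.1981, 3.8472, -1.0118)
step 3: θ'=-1.0118 (straight) → pose (2.9936, 2.5756, -1.0118)

(2.9936, 2.5756, -1.0118)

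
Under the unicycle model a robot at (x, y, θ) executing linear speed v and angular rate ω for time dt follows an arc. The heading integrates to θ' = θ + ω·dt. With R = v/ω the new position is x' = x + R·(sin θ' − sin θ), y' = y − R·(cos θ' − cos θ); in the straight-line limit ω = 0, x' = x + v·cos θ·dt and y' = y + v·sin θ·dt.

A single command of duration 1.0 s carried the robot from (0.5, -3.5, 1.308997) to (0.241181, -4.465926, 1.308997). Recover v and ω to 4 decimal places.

Δθ = 1.308997 − 1.308997 = 0.000000
ω = Δθ/dt = 0.000000/1.0 = 0.0000
ω = 0 → v = (Δx·cos θ + Δy·sin θ)/dt = -1.0000

v = -1.0000, ω = 0.0000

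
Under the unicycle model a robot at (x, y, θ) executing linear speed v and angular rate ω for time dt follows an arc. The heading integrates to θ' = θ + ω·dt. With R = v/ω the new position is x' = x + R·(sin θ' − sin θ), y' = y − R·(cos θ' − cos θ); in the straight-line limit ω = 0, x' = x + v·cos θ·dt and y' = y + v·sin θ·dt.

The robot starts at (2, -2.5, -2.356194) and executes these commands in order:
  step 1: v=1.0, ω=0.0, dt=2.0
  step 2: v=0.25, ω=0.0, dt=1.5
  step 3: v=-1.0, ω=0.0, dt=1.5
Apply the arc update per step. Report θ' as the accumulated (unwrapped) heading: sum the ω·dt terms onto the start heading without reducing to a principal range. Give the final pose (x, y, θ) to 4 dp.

(1.3813, -3.1187, -2.3562)

step 1: θ'=-2.3562 (straight) → pose (0.5858, -3.9142, -2.3562)
step 2: θ'=-2.3562 (straight) → pose (0.3206, -4.1794, -2.3562)
step 3: θ'=-2.3562 (straight) → pose (1.3813, -3.1187, -2.3562)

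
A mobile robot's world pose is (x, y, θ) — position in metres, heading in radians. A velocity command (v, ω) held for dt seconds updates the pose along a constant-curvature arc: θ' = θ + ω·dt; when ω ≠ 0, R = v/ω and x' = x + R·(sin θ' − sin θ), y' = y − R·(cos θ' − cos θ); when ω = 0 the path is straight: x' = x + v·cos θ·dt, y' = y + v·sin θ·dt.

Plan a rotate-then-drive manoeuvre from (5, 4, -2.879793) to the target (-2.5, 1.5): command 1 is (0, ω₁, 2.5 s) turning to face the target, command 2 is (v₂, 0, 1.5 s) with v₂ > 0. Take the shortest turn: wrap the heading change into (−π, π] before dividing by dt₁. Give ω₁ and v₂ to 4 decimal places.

ω₁ = 0.0240, v₂ = 5.2705

heading to target = atan2(1.5−4, -2.5−5) = -2.8198
Δθ = wrap(-2.8198 − -2.8798) = 0.0600; ω₁ = Δθ/dt₁ = 0.0240
distance = √((-2.5−5)² + (1.5−4)²) = 7.9057; v₂ = distance/dt₂ = 5.2705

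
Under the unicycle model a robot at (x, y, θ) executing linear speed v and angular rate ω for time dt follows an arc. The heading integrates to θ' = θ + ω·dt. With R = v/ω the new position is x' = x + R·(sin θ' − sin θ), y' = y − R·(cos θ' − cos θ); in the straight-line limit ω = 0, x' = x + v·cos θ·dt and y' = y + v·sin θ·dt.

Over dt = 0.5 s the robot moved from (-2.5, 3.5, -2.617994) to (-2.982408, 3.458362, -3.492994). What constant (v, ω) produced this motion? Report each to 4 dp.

Δθ = -3.492994 − -2.617994 = -0.875000
ω = Δθ/dt = -0.875000/0.5 = -1.7500
R = Δx/(sin θ' − sin θ) = -0.5714
v = R·ω = -0.5714·-1.7500 = 1.0000

v = 1.0000, ω = -1.7500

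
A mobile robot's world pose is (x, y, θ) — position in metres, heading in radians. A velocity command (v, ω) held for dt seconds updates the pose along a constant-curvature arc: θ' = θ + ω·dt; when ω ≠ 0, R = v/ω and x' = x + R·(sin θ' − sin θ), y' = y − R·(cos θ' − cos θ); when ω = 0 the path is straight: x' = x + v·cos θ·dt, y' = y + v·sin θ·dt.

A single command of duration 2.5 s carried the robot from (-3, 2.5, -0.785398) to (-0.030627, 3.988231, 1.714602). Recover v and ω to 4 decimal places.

Δθ = 1.714602 − -0.785398 = 2.500000
ω = Δθ/dt = 2.500000/2.5 = 1.0000
R = Δx/(sin θ' − sin θ) = 1.7500
v = R·ω = 1.7500·1.0000 = 1.7500

v = 1.7500, ω = 1.0000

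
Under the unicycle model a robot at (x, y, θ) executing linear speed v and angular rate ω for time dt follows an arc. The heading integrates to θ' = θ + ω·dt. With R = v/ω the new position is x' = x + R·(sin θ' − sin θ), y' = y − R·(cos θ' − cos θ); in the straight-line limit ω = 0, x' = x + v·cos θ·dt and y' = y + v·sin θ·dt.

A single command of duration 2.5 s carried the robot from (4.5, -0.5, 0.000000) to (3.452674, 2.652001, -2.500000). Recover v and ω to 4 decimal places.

v = -1.7500, ω = -1.0000

Δθ = -2.500000 − 0.000000 = -2.500000
ω = Δθ/dt = -2.500000/2.5 = -1.0000
R = −Δy/(cos θ' − cos θ) = 1.7500
v = R·ω = 1.7500·-1.0000 = -1.7500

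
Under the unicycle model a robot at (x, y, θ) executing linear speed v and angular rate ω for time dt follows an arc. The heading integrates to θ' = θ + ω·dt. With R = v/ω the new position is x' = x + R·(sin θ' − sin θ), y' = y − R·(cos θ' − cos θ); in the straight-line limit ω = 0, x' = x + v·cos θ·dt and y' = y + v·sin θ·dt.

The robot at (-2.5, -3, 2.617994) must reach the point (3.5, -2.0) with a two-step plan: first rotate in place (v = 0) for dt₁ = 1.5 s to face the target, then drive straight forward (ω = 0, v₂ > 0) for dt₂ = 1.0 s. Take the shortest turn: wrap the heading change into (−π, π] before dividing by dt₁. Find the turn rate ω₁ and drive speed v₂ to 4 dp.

heading to target = atan2(-2−-3, 3.5−-2.5) = 0.1651
Δθ = wrap(0.1651 − 2.6180) = -2.4528; ω₁ = Δθ/dt₁ = -1.6352
distance = √((3.5−-2.5)² + (-2−-3)²) = 6.0828; v₂ = distance/dt₂ = 6.0828

ω₁ = -1.6352, v₂ = 6.0828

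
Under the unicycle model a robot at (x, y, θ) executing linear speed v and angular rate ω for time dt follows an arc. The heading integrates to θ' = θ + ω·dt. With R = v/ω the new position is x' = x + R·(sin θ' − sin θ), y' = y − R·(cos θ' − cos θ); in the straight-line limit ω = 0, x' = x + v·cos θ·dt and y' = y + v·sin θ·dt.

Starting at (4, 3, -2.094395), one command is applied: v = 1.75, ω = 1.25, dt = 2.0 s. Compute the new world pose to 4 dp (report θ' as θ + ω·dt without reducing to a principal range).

(5.7648, 1.0136, 0.4056)

θ' = -2.0944 + 1.25·2.0 = 0.4056
R = v/ω = 1.75/1.25 = 1.4000
x' = 4 + 1.4000·(sin 0.4056 − sin -2.0944) = 5.7648
y' = 3 − 1.4000·(cos 0.4056 − cos -2.0944) = 1.0136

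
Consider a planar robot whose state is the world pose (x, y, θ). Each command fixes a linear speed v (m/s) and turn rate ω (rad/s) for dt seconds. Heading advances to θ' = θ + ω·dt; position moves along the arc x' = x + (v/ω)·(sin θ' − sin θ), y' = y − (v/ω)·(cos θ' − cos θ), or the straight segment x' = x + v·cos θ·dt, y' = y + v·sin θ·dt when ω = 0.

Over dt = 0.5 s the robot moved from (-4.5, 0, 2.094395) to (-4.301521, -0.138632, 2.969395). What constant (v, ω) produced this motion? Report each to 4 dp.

Δθ = 2.969395 − 2.094395 = 0.875000
ω = Δθ/dt = 0.875000/0.5 = 1.7500
R = Δx/(sin θ' − sin θ) = -0.2857
v = R·ω = -0.2857·1.7500 = -0.5000

v = -0.5000, ω = 1.7500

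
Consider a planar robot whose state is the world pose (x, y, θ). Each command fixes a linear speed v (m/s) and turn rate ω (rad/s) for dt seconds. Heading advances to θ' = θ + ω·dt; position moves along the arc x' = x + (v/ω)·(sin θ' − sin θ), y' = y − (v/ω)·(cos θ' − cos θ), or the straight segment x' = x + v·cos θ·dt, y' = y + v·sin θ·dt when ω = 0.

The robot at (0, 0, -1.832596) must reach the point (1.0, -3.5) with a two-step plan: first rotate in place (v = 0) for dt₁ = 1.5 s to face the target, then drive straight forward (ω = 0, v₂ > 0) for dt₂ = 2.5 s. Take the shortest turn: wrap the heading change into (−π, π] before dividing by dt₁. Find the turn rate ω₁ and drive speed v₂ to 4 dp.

heading to target = atan2(-3.5−0, 1−0) = -1.2925
Δθ = wrap(-1.2925 − -1.8326) = 0.5401; ω₁ = Δθ/dt₁ = 0.3601
distance = √((1−0)² + (-3.5−0)²) = 3.6401; v₂ = distance/dt₂ = 1.4560

ω₁ = 0.3601, v₂ = 1.4560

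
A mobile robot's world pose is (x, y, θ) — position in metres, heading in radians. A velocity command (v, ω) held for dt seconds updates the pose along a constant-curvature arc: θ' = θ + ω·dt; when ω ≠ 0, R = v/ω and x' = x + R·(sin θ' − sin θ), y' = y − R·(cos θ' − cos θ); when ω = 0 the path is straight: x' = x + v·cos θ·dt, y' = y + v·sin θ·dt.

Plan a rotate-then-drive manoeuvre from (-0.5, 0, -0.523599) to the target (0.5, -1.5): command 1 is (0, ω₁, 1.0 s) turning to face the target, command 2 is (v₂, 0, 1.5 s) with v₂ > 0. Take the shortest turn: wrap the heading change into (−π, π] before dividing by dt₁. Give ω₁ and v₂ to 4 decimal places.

heading to target = atan2(-1.5−0, 0.5−-0.5) = -0.9828
Δθ = wrap(-0.9828 − -0.5236) = -0.4592; ω₁ = Δθ/dt₁ = -0.4592
distance = √((0.5−-0.5)² + (-1.5−0)²) = 1.8028; v₂ = distance/dt₂ = 1.2019

ω₁ = -0.4592, v₂ = 1.2019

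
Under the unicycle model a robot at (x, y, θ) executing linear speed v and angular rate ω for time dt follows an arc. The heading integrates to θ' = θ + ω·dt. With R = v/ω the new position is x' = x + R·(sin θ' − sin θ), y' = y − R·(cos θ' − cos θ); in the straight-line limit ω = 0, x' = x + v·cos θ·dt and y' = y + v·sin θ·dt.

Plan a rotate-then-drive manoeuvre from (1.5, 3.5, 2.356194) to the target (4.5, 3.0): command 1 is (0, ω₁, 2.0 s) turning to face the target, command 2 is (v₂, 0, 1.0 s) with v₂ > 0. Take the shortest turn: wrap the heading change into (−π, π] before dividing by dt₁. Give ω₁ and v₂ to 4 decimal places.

heading to target = atan2(3−3.5, 4.5−1.5) = -0.1651
Δθ = wrap(-0.1651 − 2.3562) = -2.5213; ω₁ = Δθ/dt₁ = -1.2607
distance = √((4.5−1.5)² + (3−3.5)²) = 3.0414; v₂ = distance/dt₂ = 3.0414

ω₁ = -1.2607, v₂ = 3.0414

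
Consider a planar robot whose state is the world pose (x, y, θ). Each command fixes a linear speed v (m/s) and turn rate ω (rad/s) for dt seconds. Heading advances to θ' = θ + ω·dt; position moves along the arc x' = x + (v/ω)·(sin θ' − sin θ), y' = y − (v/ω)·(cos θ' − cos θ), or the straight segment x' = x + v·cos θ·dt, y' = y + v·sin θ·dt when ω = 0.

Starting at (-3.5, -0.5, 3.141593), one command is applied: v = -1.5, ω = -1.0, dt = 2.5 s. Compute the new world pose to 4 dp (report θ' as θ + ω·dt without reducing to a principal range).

θ' = 3.1416 + -1.0·2.5 = 0.6416
R = v/ω = -1.5/-1.0 = 1.5000
x' = -3.5 + 1.5000·(sin 0.6416 − sin 3.1416) = -2.6023
y' = -0.5 − 1.5000·(cos 0.6416 − cos 3.1416) = -3.2017

(-2.6023, -3.2017, 0.6416)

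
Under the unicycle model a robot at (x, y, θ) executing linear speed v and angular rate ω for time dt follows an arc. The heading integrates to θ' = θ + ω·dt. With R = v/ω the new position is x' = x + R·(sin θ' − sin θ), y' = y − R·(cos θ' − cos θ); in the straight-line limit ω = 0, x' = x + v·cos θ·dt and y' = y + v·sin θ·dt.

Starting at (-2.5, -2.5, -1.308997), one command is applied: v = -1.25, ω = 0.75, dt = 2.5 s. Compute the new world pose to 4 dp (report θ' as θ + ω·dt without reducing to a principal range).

θ' = -1.3090 + 0.75·2.5 = 0.5660
R = v/ω = -1.25/0.75 = -1.6667
x' = -2.5 + -1.6667·(sin 0.5660 − sin -1.3090) = -5.0036
y' = -2.5 − -1.6667·(cos 0.5660 − cos -1.3090) = -1.5246

(-5.0036, -1.5246, 0.5660)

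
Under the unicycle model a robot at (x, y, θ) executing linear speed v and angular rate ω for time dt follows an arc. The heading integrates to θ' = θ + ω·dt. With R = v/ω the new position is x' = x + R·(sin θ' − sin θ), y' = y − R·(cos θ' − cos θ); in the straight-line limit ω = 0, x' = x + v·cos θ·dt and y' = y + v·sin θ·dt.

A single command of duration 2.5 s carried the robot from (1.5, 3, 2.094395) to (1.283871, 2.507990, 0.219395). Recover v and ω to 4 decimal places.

v = -0.2500, ω = -0.7500

Δθ = 0.219395 − 2.094395 = -1.875000
ω = Δθ/dt = -1.875000/2.5 = -0.7500
R = −Δy/(cos θ' − cos θ) = 0.3333
v = R·ω = 0.3333·-0.7500 = -0.2500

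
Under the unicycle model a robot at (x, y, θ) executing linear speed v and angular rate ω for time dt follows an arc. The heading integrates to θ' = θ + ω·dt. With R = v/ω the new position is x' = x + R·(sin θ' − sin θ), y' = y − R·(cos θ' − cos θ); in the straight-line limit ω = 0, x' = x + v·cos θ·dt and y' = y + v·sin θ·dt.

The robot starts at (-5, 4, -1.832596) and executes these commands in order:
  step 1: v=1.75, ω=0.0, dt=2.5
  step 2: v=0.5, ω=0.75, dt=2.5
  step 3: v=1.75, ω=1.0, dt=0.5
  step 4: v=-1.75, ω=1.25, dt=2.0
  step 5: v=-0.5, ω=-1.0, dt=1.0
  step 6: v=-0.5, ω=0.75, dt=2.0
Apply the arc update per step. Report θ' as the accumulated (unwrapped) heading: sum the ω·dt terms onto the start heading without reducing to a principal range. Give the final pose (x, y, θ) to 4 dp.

(-2.7970, -3.9884, 3.5424)

step 1: θ'=-1.8326 (straight) → pose (-6.1323, -0.2259, -1.8326)
step 2: θ'=0.0424 (R=0.6667) → pose (-5.4601, -1.0645, 0.0424)
step 3: θ'=0.5424 (R=1.7500) → pose (-4.6310, -0.8149, 0.5424)
step 4: θ'=3.0424 (R=-1.4000) → pose (-4.0469, -3.4071, 3.0424)
step 5: θ'=2.0424 (R=0.5000) → pose (-3.6510, -3.6775, 2.0424)
step 6: θ'=3.5424 (R=-0.6667) → pose (-2.7970, -3.9884, 3.5424)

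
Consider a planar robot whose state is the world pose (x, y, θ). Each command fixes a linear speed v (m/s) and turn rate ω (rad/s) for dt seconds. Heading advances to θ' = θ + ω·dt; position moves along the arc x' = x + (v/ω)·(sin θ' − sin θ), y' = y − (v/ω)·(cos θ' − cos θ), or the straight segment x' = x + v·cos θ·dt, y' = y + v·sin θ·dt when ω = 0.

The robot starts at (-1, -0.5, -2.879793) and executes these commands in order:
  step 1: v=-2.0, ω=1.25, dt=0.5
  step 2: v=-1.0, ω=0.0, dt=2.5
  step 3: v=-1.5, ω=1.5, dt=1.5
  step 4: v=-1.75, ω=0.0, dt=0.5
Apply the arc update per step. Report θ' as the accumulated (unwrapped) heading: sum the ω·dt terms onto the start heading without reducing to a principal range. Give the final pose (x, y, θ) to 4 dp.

(-0.2395, 3.6082, -0.0048)

step 1: θ'=-2.2548 (R=-1.6000) → pose (-0.1740, 0.0344, -2.2548)
step 2: θ'=-2.2548 (straight) → pose (1.4057, 1.9721, -2.2548)
step 3: θ'=-0.0048 (R=-1.0000) → pose (0.6355, 3.6040, -0.0048)
step 4: θ'=-0.0048 (straight) → pose (-0.2395, 3.6082, -0.0048)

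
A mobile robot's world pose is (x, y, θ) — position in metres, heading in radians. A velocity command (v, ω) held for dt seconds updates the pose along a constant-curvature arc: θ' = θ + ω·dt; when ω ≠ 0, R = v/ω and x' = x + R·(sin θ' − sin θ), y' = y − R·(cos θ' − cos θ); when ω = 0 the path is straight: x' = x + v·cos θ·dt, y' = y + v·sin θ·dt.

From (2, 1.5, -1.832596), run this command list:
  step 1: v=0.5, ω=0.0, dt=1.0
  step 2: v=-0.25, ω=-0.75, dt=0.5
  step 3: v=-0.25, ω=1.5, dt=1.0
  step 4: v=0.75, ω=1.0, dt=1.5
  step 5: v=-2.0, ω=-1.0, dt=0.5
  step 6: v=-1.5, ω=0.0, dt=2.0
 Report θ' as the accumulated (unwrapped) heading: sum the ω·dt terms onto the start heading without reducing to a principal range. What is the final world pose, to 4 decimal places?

step 1: θ'=-1.8326 (straight) → pose (1.8706, 1.0170, -1.8326)
step 2: θ'=-2.2076 (R=0.3333) → pose (1.9246, 1.1290, -2.2076)
step 3: θ'=-0.7076 (R=-0.1667) → pose (1.8989, 1.3547, -0.7076)
step 4: θ'=0.7924 (R=0.7500) → pose (2.9204, 1.3981, 0.7924)
step 5: θ'=0.2924 (R=2.0000) → pose (2.0729, 0.8872, 0.2924)
step 6: θ'=0.2924 (straight) → pose (-0.7998, 0.0225, 0.2924)

(-0.7998, 0.0225, 0.2924)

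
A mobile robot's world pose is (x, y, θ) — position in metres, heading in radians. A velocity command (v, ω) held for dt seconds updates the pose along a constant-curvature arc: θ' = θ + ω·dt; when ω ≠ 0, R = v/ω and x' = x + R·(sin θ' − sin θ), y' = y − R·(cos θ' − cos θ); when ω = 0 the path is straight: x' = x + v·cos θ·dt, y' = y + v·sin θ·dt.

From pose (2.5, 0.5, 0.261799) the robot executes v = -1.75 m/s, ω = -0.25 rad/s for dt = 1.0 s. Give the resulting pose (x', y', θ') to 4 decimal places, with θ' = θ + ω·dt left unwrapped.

(0.7709, 0.2620, 0.0118)

θ' = 0.2618 + -0.25·1.0 = 0.0118
R = v/ω = -1.75/-0.25 = 7.0000
x' = 2.5 + 7.0000·(sin 0.0118 − sin 0.2618) = 0.7709
y' = 0.5 − 7.0000·(cos 0.0118 − cos 0.2618) = 0.2620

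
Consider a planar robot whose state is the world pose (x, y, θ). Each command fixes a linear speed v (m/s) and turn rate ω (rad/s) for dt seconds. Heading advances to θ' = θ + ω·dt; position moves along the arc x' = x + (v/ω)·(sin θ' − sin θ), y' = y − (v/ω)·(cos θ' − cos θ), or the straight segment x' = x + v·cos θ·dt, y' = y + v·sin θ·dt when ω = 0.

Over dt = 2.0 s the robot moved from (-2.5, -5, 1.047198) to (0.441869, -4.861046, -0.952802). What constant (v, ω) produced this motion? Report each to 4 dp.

v = 1.7500, ω = -1.0000

Δθ = -0.952802 − 1.047198 = -2.000000
ω = Δθ/dt = -2.000000/2.0 = -1.0000
R = Δx/(sin θ' − sin θ) = -1.7500
v = R·ω = -1.7500·-1.0000 = 1.7500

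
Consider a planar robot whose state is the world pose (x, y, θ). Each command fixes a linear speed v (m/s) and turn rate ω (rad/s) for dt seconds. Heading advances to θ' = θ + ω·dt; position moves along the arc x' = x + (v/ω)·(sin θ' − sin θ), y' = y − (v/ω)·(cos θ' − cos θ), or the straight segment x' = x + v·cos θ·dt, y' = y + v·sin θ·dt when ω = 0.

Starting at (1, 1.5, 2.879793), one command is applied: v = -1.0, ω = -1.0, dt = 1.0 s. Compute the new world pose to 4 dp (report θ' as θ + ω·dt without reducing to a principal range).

θ' = 2.8798 + -1.0·1.0 = 1.8798
R = v/ω = -1.0/-1.0 = 1.0000
x' = 1 + 1.0000·(sin 1.8798 − sin 2.8798) = 1.6938
y' = 1.5 − 1.0000·(cos 1.8798 − cos 2.8798) = 0.8382

(1.6938, 0.8382, 1.8798)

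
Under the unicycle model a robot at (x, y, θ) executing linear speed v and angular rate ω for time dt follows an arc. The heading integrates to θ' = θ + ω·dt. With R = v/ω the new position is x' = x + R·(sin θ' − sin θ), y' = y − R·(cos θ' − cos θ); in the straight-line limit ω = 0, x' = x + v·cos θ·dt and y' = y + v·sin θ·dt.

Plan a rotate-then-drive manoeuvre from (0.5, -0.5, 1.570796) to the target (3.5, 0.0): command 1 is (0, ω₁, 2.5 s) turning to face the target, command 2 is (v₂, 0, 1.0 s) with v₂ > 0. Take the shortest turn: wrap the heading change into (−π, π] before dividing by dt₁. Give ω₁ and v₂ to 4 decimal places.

ω₁ = -0.5623, v₂ = 3.0414

heading to target = atan2(0−-0.5, 3.5−0.5) = 0.1651
Δθ = wrap(0.1651 − 1.5708) = -1.4056; ω₁ = Δθ/dt₁ = -0.5623
distance = √((3.5−0.5)² + (0−-0.5)²) = 3.0414; v₂ = distance/dt₂ = 3.0414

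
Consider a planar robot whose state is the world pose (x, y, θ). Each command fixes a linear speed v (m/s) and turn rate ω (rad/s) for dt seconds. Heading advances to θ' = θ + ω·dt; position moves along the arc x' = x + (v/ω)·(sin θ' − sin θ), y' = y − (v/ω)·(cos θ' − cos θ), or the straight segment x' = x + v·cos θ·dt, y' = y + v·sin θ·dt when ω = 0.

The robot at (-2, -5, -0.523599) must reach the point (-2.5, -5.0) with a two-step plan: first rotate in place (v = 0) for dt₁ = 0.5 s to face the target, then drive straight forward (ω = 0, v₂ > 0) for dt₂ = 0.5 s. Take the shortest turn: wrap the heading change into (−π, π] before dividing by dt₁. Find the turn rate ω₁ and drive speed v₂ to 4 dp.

heading to target = atan2(-5−-5, -2.5−-2) = 3.1416
Δθ = wrap(3.1416 − -0.5236) = -2.6180; ω₁ = Δθ/dt₁ = -5.2360
distance = √((-2.5−-2)² + (-5−-5)²) = 0.5000; v₂ = distance/dt₂ = 1.0000

ω₁ = -5.2360, v₂ = 1.0000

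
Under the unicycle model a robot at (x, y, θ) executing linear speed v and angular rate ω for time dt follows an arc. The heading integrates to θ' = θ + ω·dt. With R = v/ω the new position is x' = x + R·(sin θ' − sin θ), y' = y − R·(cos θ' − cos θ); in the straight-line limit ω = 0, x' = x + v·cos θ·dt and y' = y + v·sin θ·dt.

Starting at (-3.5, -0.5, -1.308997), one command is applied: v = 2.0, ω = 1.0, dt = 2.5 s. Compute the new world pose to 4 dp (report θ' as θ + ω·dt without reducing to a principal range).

θ' = -1.3090 + 1.0·2.5 = 1.1910
R = v/ω = 2.0/1.0 = 2.0000
x' = -3.5 + 2.0000·(sin 1.1910 − sin -1.3090) = 0.2893
y' = -0.5 − 2.0000·(cos 1.1910 − cos -1.3090) = -0.7238

(0.2893, -0.7238, 1.1910)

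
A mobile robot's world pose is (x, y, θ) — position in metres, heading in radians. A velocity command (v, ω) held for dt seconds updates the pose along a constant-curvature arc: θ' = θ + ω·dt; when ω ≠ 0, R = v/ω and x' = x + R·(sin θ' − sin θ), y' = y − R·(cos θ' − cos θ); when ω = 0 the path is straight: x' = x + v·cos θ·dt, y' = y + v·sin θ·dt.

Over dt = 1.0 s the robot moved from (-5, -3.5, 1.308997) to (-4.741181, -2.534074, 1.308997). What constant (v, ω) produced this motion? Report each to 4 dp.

Δθ = 1.308997 − 1.308997 = 0.000000
ω = Δθ/dt = 0.000000/1.0 = 0.0000
ω = 0 → v = (Δx·cos θ + Δy·sin θ)/dt = 1.0000

v = 1.0000, ω = 0.0000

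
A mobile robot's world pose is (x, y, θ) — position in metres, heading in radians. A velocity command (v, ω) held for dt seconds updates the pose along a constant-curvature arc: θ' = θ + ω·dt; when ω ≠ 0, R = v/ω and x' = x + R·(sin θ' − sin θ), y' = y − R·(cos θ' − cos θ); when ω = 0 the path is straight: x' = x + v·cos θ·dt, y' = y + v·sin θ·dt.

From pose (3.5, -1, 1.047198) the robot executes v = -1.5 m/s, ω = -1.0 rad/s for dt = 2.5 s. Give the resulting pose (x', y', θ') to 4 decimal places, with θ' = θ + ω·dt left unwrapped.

(0.7114, -0.4266, -1.4528)

θ' = 1.0472 + -1.0·2.5 = -1.4528
R = v/ω = -1.5/-1.0 = 1.5000
x' = 3.5 + 1.5000·(sin -1.4528 − sin 1.0472) = 0.7114
y' = -1 − 1.5000·(cos -1.4528 − cos 1.0472) = -0.4266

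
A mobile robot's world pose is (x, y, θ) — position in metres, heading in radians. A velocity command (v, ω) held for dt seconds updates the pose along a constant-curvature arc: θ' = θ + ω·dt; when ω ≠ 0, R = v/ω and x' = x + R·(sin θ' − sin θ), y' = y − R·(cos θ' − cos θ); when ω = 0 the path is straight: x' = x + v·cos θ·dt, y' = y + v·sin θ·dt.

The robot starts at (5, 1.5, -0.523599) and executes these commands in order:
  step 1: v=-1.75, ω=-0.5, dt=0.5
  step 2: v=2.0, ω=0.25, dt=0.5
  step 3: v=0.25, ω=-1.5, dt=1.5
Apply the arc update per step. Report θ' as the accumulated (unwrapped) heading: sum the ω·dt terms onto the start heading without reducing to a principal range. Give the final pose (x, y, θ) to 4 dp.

(5.0011, 1.0804, -2.8986)

step 1: θ'=-0.7736 (R=3.5000) → pose (4.3045, 2.0272, -0.7736)
step 2: θ'=-0.6486 (R=8.0000) → pose (5.0617, 1.3749, -0.6486)
step 3: θ'=-2.8986 (R=-0.1667) → pose (5.0011, 1.0804, -2.8986)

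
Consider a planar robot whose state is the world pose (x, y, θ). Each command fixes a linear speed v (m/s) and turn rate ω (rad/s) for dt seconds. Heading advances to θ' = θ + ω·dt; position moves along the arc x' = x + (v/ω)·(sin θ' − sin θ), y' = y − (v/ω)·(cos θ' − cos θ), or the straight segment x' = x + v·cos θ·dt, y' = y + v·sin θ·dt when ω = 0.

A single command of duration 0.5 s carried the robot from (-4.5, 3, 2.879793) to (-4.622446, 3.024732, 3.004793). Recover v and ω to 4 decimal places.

v = 0.2500, ω = 0.2500

Δθ = 3.004793 − 2.879793 = 0.125000
ω = Δθ/dt = 0.125000/0.5 = 0.2500
R = Δx/(sin θ' − sin θ) = 1.0000
v = R·ω = 1.0000·0.2500 = 0.2500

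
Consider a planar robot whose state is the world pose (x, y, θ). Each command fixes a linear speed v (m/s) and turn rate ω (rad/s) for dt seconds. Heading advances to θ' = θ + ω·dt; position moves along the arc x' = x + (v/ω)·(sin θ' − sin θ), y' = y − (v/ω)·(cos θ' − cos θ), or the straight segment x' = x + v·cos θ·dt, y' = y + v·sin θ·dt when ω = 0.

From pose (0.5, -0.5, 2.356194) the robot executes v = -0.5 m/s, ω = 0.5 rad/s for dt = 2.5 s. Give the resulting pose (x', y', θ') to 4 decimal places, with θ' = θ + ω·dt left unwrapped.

θ' = 2.3562 + 0.5·2.5 = 3.6062
R = v/ω = -0.5/0.5 = -1.0000
x' = 0.5 + -1.0000·(sin 3.6062 − sin 2.3562) = 1.6552
y' = -0.5 − -1.0000·(cos 3.6062 − cos 2.3562) = -0.6869

(1.6552, -0.6869, 3.6062)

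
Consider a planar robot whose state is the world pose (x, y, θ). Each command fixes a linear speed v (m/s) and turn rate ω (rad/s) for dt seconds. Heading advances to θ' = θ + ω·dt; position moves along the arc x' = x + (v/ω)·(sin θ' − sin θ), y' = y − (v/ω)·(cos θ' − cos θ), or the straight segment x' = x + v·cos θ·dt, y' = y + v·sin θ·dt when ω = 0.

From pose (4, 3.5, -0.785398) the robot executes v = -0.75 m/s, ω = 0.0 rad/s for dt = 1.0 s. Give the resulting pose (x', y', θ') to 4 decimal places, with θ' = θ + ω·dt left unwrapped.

(3.4697, 4.0303, -0.7854)

θ' = -0.7854 + 0.0·1.0 = -0.7854
ω = 0 → straight: x' = 4 + -0.75·cos(-0.7854)·1.0 = 3.4697
y' = 3.5 + -0.75·sin(-0.7854)·1.0 = 4.0303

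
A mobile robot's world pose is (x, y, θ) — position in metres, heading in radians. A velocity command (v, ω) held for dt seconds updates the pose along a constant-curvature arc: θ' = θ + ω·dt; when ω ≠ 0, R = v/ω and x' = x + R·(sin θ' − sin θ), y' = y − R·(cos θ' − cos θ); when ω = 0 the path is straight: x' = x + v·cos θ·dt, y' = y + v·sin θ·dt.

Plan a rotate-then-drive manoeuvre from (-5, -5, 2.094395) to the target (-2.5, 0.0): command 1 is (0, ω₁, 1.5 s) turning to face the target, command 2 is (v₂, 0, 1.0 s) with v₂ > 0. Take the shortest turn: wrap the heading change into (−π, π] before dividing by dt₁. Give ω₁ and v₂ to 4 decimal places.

ω₁ = -0.6582, v₂ = 5.5902

heading to target = atan2(0−-5, -2.5−-5) = 1.1071
Δθ = wrap(1.1071 − 2.0944) = -0.9872; ω₁ = Δθ/dt₁ = -0.6582
distance = √((-2.5−-5)² + (0−-5)²) = 5.5902; v₂ = distance/dt₂ = 5.5902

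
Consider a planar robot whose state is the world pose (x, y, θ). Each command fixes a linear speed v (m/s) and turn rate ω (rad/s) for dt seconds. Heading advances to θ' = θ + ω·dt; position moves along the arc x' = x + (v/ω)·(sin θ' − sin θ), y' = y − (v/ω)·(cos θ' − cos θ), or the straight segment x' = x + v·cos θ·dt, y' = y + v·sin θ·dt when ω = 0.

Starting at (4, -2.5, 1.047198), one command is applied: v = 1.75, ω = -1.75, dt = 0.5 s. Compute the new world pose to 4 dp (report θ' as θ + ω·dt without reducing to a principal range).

(4.6947, -2.0148, 0.1722)

θ' = 1.0472 + -1.75·0.5 = 0.1722
R = v/ω = 1.75/-1.75 = -1.0000
x' = 4 + -1.0000·(sin 0.1722 − sin 1.0472) = 4.6947
y' = -2.5 − -1.0000·(cos 0.1722 − cos 1.0472) = -2.0148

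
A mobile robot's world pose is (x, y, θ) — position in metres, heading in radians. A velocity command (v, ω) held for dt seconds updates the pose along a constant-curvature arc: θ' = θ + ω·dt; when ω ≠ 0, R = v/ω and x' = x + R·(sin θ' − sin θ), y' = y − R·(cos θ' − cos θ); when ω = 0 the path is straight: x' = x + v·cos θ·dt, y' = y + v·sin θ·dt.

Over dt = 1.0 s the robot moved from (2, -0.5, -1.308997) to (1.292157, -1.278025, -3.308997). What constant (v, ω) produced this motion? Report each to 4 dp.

Δθ = -3.308997 − -1.308997 = -2.000000
ω = Δθ/dt = -2.000000/1.0 = -2.0000
R = −Δy/(cos θ' − cos θ) = -0.6250
v = R·ω = -0.6250·-2.0000 = 1.2500

v = 1.2500, ω = -2.0000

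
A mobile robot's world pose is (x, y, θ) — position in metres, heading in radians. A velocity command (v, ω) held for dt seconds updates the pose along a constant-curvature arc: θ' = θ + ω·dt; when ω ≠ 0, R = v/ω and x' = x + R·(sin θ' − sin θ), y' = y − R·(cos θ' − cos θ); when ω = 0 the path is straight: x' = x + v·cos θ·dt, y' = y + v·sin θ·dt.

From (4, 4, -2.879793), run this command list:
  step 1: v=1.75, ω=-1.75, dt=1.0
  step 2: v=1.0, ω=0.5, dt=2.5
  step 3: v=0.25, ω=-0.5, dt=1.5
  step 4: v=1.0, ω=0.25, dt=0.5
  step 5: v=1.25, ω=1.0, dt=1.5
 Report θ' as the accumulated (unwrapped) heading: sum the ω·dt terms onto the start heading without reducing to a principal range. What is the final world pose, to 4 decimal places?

(-1.0699, 7.4645, -2.5048)

step 1: θ'=-4.6298 (R=-1.0000) → pose (2.7446, 4.8834, -4.6298)
step 2: θ'=-3.3798 (R=2.0000) → pose (1.2233, 6.6619, -3.3798)
step 3: θ'=-4.1298 (R=-0.5000) → pose (0.9238, 6.8727, -4.1298)
step 4: θ'=-4.0048 (R=4.0000) → pose (0.6233, 7.2720, -4.0048)
step 5: θ'=-2.5048 (R=1.2500) → pose (-1.0699, 7.4645, -2.5048)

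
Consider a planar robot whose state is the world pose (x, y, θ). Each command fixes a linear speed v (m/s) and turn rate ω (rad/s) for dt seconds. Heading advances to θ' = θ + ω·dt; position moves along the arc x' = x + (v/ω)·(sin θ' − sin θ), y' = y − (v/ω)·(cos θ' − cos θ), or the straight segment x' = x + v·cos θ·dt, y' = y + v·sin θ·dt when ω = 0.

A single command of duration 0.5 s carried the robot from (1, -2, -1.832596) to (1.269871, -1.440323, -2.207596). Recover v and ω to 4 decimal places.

v = -1.2500, ω = -0.7500

Δθ = -2.207596 − -1.832596 = -0.375000
ω = Δθ/dt = -0.375000/0.5 = -0.7500
R = −Δy/(cos θ' − cos θ) = 1.6667
v = R·ω = 1.6667·-0.7500 = -1.2500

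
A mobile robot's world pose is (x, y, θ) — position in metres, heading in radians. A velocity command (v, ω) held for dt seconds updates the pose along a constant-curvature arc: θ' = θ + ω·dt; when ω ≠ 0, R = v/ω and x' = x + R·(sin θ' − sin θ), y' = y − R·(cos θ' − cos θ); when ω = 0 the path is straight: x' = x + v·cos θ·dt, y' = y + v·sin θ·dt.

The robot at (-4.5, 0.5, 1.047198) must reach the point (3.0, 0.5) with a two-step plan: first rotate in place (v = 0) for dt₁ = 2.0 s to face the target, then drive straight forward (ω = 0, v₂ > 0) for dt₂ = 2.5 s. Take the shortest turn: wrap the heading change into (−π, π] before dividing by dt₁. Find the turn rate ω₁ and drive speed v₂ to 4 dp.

ω₁ = -0.5236, v₂ = 3.0000

heading to target = atan2(0.5−0.5, 3−-4.5) = 0.0000
Δθ = wrap(0.0000 − 1.0472) = -1.0472; ω₁ = Δθ/dt₁ = -0.5236
distance = √((3−-4.5)² + (0.5−0.5)²) = 7.5000; v₂ = distance/dt₂ = 3.0000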